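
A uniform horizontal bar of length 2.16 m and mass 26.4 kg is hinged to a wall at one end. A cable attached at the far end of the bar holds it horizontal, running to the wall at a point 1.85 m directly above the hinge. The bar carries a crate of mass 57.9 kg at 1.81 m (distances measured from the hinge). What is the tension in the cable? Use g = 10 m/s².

About the hinge:
Beam weight: 26.4 × 10 = 264 N down at 1.08 m → arm 1.08 m, τ = 264 × 1.08 = 285.1 N·m clockwise.
Crate: 57.9 × 10 = 579 N down at 1.81 m → arm 1.81 m, τ = 579 × 1.81 = 1048 N·m clockwise.
Total clockwise load moment = 1333 N·m.
The cable tension T acts at 2.16 m; only its component perpendicular to the bar, T sinθ, produces torque. sinθ = h/√(h²+d²) = 1.85/√(1.85²+2.16²) = 0.6505.
Στ = 0 ⇒ T × 2.16 × 0.6505 = 1333 ⇒ T = 1333 / 1.405 = 949 N.

T ≈ 949 N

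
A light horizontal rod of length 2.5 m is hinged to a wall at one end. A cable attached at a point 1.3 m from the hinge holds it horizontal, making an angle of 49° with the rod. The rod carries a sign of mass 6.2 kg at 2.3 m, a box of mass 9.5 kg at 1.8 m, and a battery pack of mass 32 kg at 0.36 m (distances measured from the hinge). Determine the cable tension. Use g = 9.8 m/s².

T ≈ 428 N

Sum moments about the hinge (the unknown hinge reaction has zero arm there).
Sign: 6.2 × 9.8 = 60.76 N down at 2.3 m → arm 2.3 m, τ = 60.76 × 2.3 = 139.7 N·m clockwise.
Box: 9.5 × 9.8 = 93.1 N down at 1.8 m → arm 1.8 m, τ = 93.1 × 1.8 = 167.6 N·m clockwise.
Battery pack: 32 × 9.8 = 313.6 N down at 0.36 m → arm 0.36 m, τ = 313.6 × 0.36 = 112.9 N·m clockwise.
Total clockwise load moment = 420.2 N·m.
The cable tension T acts at 1.3 m; only its component perpendicular to the rod, T sinθ, produces torque. sin 49° = 0.7547.
Balancing moments: T × 1.3 × 0.7547 = 420.2, giving T = 420.2 / 0.9811 = 428 N.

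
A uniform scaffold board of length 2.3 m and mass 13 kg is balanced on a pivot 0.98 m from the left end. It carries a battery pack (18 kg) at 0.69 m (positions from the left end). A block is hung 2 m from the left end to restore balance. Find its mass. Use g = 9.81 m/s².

m ≈ 2.95 kg

Taking torques about the pivot (at 0.98 m from the left end):
Beam weight: 13 × 9.81 = 127.5 N down at 1.15 m → arm 0.17 m, τ = 127.5 × 0.17 = 21.68 N·m clockwise.
Battery pack: 18 × 9.81 = 176.6 N down at 0.69 m → arm 0.29 m, τ = 176.6 × 0.29 = 51.21 N·m counterclockwise.
Net moment of known loads = 29.53 N·m counterclockwise.
An unknown mass m at 2 m has arm 1.02 m; its moment is m·g·1.02 clockwise.
Balancing moments: m × 9.81 × 1.02 = 29.53, giving m = 29.53 / (9.81 × 1.02) = 2.95 kg.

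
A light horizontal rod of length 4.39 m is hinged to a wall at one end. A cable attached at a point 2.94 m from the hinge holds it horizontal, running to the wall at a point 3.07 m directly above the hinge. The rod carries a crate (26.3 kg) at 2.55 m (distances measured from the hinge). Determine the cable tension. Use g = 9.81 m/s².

Sum moments about the hinge (the unknown hinge reaction has zero arm there).
Crate: 26.3 × 9.81 = 258 N down at 2.55 m → arm 2.55 m, τ = 258 × 2.55 = 657.9 N·m clockwise.
Total clockwise load moment = 657.9 N·m.
The cable tension T acts at 2.94 m; only its component perpendicular to the rod, T sinθ, produces torque. sinθ = h/√(h²+d²) = 3.07/√(3.07²+2.94²) = 0.7222.
Setting net torque to zero: T × 2.94 × 0.7222 = 657.9 → T = 657.9 / 2.123 = 310 N.

T ≈ 310 N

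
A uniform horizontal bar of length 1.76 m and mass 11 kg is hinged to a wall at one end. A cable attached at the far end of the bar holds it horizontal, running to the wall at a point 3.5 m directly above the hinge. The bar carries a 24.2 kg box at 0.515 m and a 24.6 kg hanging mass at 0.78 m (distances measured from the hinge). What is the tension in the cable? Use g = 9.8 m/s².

T ≈ 258 N

Take moments about the hinge.
Beam weight: 11 × 9.8 = 107.8 N down at 0.88 m → arm 0.88 m, τ = 107.8 × 0.88 = 94.86 N·m clockwise.
Box: 24.2 × 9.8 = 237.2 N down at 0.515 m → arm 0.515 m, τ = 237.2 × 0.515 = 122.2 N·m clockwise.
Hanging mass: 24.6 × 9.8 = 241.1 N down at 0.78 m → arm 0.78 m, τ = 241.1 × 0.78 = 188.1 N·m clockwise.
Total clockwise load moment = 405.2 N·m.
The cable tension T acts at 1.76 m; only its component perpendicular to the bar, T sinθ, produces torque. sinθ = h/√(h²+d²) = 3.5/√(3.5²+1.76²) = 0.8934.
Balancing moments: T × 1.76 × 0.8934 = 405.2, giving T = 405.2 / 1.572 = 258 N.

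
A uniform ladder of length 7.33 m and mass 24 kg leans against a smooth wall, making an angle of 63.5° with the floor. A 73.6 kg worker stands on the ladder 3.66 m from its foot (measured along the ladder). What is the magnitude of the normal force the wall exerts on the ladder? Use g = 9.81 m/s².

About the foot of the ladder:
Ladder weight 24×9.81 = 235.4 N acts at 3.665 m along the ladder; its horizontal arm is 3.665·cos63.5° = 1.635 m → τ = 384.9 N·m clockwise.
Worker: 73.6×9.81 = 722 N at 3.66 m → arm 1.633 m → τ = 1179 N·m clockwise.
Wall normal N acts horizontally at the top; its moment arm is the height L sinθ = 7.33·sin63.5° = 6.56 m, counterclockwise.
Στ = 0 ⇒ N × 6.56 = 1564 ⇒ N = 238 N.

N_wall ≈ 238 N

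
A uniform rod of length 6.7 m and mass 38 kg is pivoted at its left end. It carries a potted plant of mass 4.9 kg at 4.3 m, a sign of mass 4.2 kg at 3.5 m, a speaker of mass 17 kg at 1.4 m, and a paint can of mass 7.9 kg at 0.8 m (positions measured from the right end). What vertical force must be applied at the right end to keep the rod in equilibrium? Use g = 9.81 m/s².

F ≈ 423 N

About the left end:
Beam weight: 38 × 9.81 = 372.8 N down at 3.35 m → arm 3.35 m, τ = 372.8 × 3.35 = 1249 N·m clockwise.
Potted plant: 4.9 × 9.81 = 48.07 N down at 4.3 m → arm 2.4 m, τ = 48.07 × 2.4 = 115.4 N·m clockwise.
Sign: 4.2 × 9.81 = 41.2 N down at 3.5 m → arm 3.2 m, τ = 41.2 × 3.2 = 131.8 N·m clockwise.
Speaker: 17 × 9.81 = 166.8 N down at 1.4 m → arm 5.3 m, τ = 166.8 × 5.3 = 884 N·m clockwise.
Paint can: 7.9 × 9.81 = 77.5 N down at 0.8 m → arm 5.9 m, τ = 77.5 × 5.9 = 457.2 N·m clockwise.
Net moment of the loads = 2837 N·m clockwise.
The upward force F acts at the right end, arm 6.7 m, giving F × 6.7 counterclockwise.
Στ = 0 ⇒ F × 6.7 = 2837 ⇒ F = 2837 / 6.7 = 423 N.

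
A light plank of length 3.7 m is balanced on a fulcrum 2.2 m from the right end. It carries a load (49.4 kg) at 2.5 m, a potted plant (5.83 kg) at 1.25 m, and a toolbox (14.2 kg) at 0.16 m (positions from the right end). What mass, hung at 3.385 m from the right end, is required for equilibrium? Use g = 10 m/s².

m ≈ 16.6 kg

About the fulcrum (at 2.2 m from the right end):
Load: 49.4 × 10 = 494 N down at 2.5 m → arm 0.3 m, τ = 494 × 0.3 = 148.2 N·m counterclockwise.
Potted plant: 5.83 × 10 = 58.3 N down at 1.25 m → arm 0.95 m, τ = 58.3 × 0.95 = 55.38 N·m clockwise.
Toolbox: 14.2 × 10 = 142 N down at 0.16 m → arm 2.04 m, τ = 142 × 2.04 = 289.7 N·m clockwise.
Net moment of known loads = 196.9 N·m clockwise.
An unknown mass m at 3.385 m has arm 1.185 m; its moment is m·g·1.185 counterclockwise.
Στ = 0 ⇒ m × 10 × 1.185 = 196.9 ⇒ m = 196.9 / (10 × 1.185) = 16.6 kg.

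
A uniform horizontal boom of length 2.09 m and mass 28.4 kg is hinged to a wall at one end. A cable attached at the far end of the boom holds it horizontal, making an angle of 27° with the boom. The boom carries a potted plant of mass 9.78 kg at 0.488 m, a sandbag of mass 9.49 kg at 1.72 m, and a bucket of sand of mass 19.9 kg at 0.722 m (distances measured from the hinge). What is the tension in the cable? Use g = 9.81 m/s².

T ≈ 673 N

Taking torques about the hinge:
Beam weight: 28.4 × 9.81 = 278.6 N down at 1.045 m → arm 1.045 m, τ = 278.6 × 1.045 = 291.1 N·m clockwise.
Potted plant: 9.78 × 9.81 = 95.94 N down at 0.488 m → arm 0.488 m, τ = 95.94 × 0.488 = 46.82 N·m clockwise.
Sandbag: 9.49 × 9.81 = 93.1 N down at 1.72 m → arm 1.72 m, τ = 93.1 × 1.72 = 160.1 N·m clockwise.
Bucket of sand: 19.9 × 9.81 = 195.2 N down at 0.722 m → arm 0.722 m, τ = 195.2 × 0.722 = 140.9 N·m clockwise.
Total clockwise load moment = 638.9 N·m.
The cable tension T acts at 2.09 m; only its component perpendicular to the boom, T sinθ, produces torque. sin 27° = 0.454.
For rotational equilibrium, T × 2.09 × 0.454 = 638.9, so T = 638.9 / 0.9489 = 673 N.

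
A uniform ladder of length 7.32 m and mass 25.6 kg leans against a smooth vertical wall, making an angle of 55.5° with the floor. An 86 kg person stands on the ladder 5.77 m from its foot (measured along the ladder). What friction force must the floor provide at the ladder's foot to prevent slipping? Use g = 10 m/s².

Taking torques about the foot of the ladder:
Ladder weight 25.6×10 = 256 N acts at 3.66 m along the ladder; its horizontal arm is 3.66·cos55.5° = 2.073 m → τ = 530.7 N·m clockwise.
Person: 86×10 = 860 N at 5.77 m → arm 3.268 m → τ = 2810 N·m clockwise.
Wall normal N acts horizontally at the top; its moment arm is the height L sinθ = 7.32·sin55.5° = 6.033 m, counterclockwise.
Setting net torque to zero: N × 6.033 = 3341 → N = 554 N.
ΣFx = 0: friction at the foot balances the wall's push, so f = N_wall = 554 N.

f ≈ 554 N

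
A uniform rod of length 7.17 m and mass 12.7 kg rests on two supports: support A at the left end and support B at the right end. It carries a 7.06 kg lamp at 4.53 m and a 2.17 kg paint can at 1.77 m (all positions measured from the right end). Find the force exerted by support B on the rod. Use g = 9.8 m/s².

Sum moments about support A (its reaction then has zero moment arm).
Beam weight: 12.7 × 9.8 = 124.5 N down at 3.585 m → arm 3.585 m, τ = 124.5 × 3.585 = 446.3 N·m clockwise.
Lamp: 7.06 × 9.8 = 69.19 N down at 4.53 m → arm 2.64 m, τ = 69.19 × 2.64 = 182.7 N·m clockwise.
Paint can: 2.17 × 9.8 = 21.27 N down at 1.77 m → arm 5.4 m, τ = 21.27 × 5.4 = 114.9 N·m clockwise.
Net load moment about support A = 743.9 N·m clockwise.
Reaction R at support B is upward at 0 m, arm 7.17 m → moment R × 7.17 counterclockwise.
Στ = 0 ⇒ R × 7.17 = 743.9 ⇒ R = 104 N.

R_B ≈ 104 N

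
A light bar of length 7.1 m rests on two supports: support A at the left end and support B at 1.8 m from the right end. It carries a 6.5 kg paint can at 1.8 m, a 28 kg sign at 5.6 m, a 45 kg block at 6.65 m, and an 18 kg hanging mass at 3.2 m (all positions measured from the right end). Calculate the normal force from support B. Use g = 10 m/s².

Take moments about support A.
Paint can: 6.5 × 10 = 65 N down at 1.8 m → arm 5.3 m, τ = 65 × 5.3 = 344.5 N·m clockwise.
Sign: 28 × 10 = 280 N down at 5.6 m → arm 1.5 m, τ = 280 × 1.5 = 420 N·m clockwise.
Block: 45 × 10 = 450 N down at 6.65 m → arm 0.45 m, τ = 450 × 0.45 = 202.5 N·m clockwise.
Hanging mass: 18 × 10 = 180 N down at 3.2 m → arm 3.9 m, τ = 180 × 3.9 = 702 N·m clockwise.
Net load moment about support A = 1669 N·m clockwise.
Reaction R at support B is upward at 1.8 m, arm 5.3 m → moment R × 5.3 counterclockwise.
Setting net torque to zero: R × 5.3 = 1669 → R = 315 N.

R_B ≈ 315 N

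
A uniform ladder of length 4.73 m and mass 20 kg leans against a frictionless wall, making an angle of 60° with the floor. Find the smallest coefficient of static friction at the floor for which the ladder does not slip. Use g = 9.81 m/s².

Choose the foot of the ladder as the axis so the floor normal and friction both act there and drop out.
Ladder weight 20×9.81 = 196.2 N acts at 2.365 m along the ladder; its horizontal arm is 2.365·cos60° = 1.183 m → τ = 232.1 N·m clockwise.
Wall normal N acts horizontally at the top; its moment arm is the height L sinθ = 4.73·sin60° = 4.096 m, counterclockwise.
For rotational equilibrium, N × 4.096 = 232.1, so N = 56.67 N.
ΣFx = 0 ⇒ f = N_wall = 56.67 N. ΣFy = 0 ⇒ N_floor = 196.2 N.
μ_min = f / N_floor = 56.67 / 196.2 = 0.289.

μ_min ≈ 0.289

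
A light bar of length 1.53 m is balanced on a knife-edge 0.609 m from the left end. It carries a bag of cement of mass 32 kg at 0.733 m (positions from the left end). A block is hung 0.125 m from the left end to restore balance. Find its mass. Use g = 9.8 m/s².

m ≈ 8.2 kg

About the knife-edge (at 0.609 m from the left end):
Bag of cement: 32 × 9.8 = 313.6 N down at 0.733 m → arm 0.124 m, τ = 313.6 × 0.124 = 38.89 N·m clockwise.
Net moment of known loads = 38.89 N·m clockwise.
An unknown mass m at 0.125 m has arm 0.484 m; its moment is m·g·0.484 counterclockwise.
Στ = 0 ⇒ m × 9.8 × 0.484 = 38.89 ⇒ m = 38.89 / (9.8 × 0.484) = 8.2 kg.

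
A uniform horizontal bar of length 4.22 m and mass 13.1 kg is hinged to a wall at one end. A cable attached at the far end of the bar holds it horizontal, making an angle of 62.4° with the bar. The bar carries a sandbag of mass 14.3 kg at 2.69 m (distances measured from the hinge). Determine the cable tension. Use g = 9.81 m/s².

Taking torques about the hinge:
Beam weight: 13.1 × 9.81 = 128.5 N down at 2.11 m → arm 2.11 m, τ = 128.5 × 2.11 = 271.1 N·m clockwise.
Sandbag: 14.3 × 9.81 = 140.3 N down at 2.69 m → arm 2.69 m, τ = 140.3 × 2.69 = 377.4 N·m clockwise.
Total clockwise load moment = 648.5 N·m.
The cable tension T acts at 4.22 m; only its component perpendicular to the bar, T sinθ, produces torque. sin 62.4° = 0.8862.
Balancing moments: T × 4.22 × 0.8862 = 648.5, giving T = 648.5 / 3.74 = 173 N.

T ≈ 173 N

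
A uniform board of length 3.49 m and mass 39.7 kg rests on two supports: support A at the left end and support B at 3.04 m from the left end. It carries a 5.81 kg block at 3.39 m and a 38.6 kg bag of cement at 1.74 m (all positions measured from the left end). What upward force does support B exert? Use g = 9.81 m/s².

R_B ≈ 504 N

Sum moments about support A (its reaction then has zero moment arm).
Beam weight: 39.7 × 9.81 = 389.5 N down at 1.745 m → arm 1.745 m, τ = 389.5 × 1.745 = 679.7 N·m clockwise.
Block: 5.81 × 9.81 = 57 N down at 3.39 m → arm 3.39 m, τ = 57 × 3.39 = 193.2 N·m clockwise.
Bag of cement: 38.6 × 9.81 = 378.7 N down at 1.74 m → arm 1.74 m, τ = 378.7 × 1.74 = 658.9 N·m clockwise.
Net load moment about support A = 1532 N·m clockwise.
Reaction R at support B is upward at 3.04 m, arm 3.04 m → moment R × 3.04 counterclockwise.
Balancing moments: R × 3.04 = 1532, giving R = 504 N.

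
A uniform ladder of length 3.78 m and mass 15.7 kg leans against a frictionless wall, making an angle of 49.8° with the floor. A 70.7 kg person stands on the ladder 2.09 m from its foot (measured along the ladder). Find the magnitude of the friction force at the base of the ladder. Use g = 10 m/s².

f ≈ 397 N

Sum moments about the foot of the ladder (the floor normal and friction both act there and drop out).
Ladder weight 15.7×10 = 157 N acts at 1.89 m along the ladder; its horizontal arm is 1.89·cos49.8° = 1.22 m → τ = 191.5 N·m clockwise.
Person: 70.7×10 = 707 N at 2.09 m → arm 1.349 m → τ = 953.7 N·m clockwise.
Wall normal N acts horizontally at the top; its moment arm is the height L sinθ = 3.78·sin49.8° = 2.887 m, counterclockwise.
Balancing moments: N × 2.887 = 1145, giving N = 397 N.
ΣFx = 0: friction at the foot balances the wall's push, so f = N_wall = 397 N.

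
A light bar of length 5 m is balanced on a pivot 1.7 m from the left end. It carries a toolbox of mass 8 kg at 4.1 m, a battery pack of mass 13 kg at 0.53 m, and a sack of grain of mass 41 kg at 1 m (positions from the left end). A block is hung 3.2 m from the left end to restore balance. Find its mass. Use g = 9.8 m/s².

m ≈ 16.5 kg

Sum moments about the pivot (at 1.7 m from the left end) (the support reaction has zero arm there).
Toolbox: 8 × 9.8 = 78.4 N down at 4.1 m → arm 2.4 m, τ = 78.4 × 2.4 = 188.2 N·m clockwise.
Battery pack: 13 × 9.8 = 127.4 N down at 0.53 m → arm 1.17 m, τ = 127.4 × 1.17 = 149.1 N·m counterclockwise.
Sack of grain: 41 × 9.8 = 401.8 N down at 1 m → arm 0.7 m, τ = 401.8 × 0.7 = 281.3 N·m counterclockwise.
Net moment of known loads = 242.2 N·m counterclockwise.
An unknown mass m at 3.2 m has arm 1.5 m; its moment is m·g·1.5 clockwise.
Στ = 0 ⇒ m × 9.8 × 1.5 = 242.2 ⇒ m = 242.2 / (9.8 × 1.5) = 16.5 kg.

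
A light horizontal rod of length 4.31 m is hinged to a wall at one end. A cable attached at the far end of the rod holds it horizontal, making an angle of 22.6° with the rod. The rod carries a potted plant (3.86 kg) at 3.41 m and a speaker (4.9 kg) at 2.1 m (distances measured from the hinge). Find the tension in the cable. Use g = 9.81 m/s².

Taking torques about the hinge:
Potted plant: 3.86 × 9.81 = 37.87 N down at 3.41 m → arm 3.41 m, τ = 37.87 × 3.41 = 129.1 N·m clockwise.
Speaker: 4.9 × 9.81 = 48.07 N down at 2.1 m → arm 2.1 m, τ = 48.07 × 2.1 = 100.9 N·m clockwise.
Total clockwise load moment = 230 N·m.
The cable tension T acts at 4.31 m; only its component perpendicular to the rod, T sinθ, produces torque. sin 22.6° = 0.3843.
Balancing moments: T × 4.31 × 0.3843 = 230, giving T = 230 / 1.656 = 139 N.

T ≈ 139 N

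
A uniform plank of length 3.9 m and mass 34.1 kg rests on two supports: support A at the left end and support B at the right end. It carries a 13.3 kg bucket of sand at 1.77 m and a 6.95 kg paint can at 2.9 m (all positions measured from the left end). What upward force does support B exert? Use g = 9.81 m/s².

R_B ≈ 277 N

Taking torques about support A:
Beam weight: 34.1 × 9.81 = 334.5 N down at 1.95 m → arm 1.95 m, τ = 334.5 × 1.95 = 652.3 N·m clockwise.
Bucket of sand: 13.3 × 9.81 = 130.5 N down at 1.77 m → arm 1.77 m, τ = 130.5 × 1.77 = 231 N·m clockwise.
Paint can: 6.95 × 9.81 = 68.18 N down at 2.9 m → arm 2.9 m, τ = 68.18 × 2.9 = 197.7 N·m clockwise.
Net load moment about support A = 1081 N·m clockwise.
Reaction R at support B is upward at 3.9 m, arm 3.9 m → moment R × 3.9 counterclockwise.
Στ = 0 ⇒ R × 3.9 = 1081 ⇒ R = 277 N.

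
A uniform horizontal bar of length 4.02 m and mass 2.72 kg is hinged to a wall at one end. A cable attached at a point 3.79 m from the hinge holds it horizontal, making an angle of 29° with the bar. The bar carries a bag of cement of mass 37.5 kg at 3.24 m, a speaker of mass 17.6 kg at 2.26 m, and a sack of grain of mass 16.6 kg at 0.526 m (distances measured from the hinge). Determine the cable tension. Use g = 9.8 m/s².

T ≈ 936 N

About the hinge:
Beam weight: 2.72 × 9.8 = 26.66 N down at 2.01 m → arm 2.01 m, τ = 26.66 × 2.01 = 53.59 N·m clockwise.
Bag of cement: 37.5 × 9.8 = 367.5 N down at 3.24 m → arm 3.24 m, τ = 367.5 × 3.24 = 1191 N·m clockwise.
Speaker: 17.6 × 9.8 = 172.5 N down at 2.26 m → arm 2.26 m, τ = 172.5 × 2.26 = 389.8 N·m clockwise.
Sack of grain: 16.6 × 9.8 = 162.7 N down at 0.526 m → arm 0.526 m, τ = 162.7 × 0.526 = 85.58 N·m clockwise.
Total clockwise load moment = 1720 N·m.
The cable tension T acts at 3.79 m; only its component perpendicular to the bar, T sinθ, produces torque. sin 29° = 0.4848.
Balancing moments: T × 3.79 × 0.4848 = 1720, giving T = 1720 / 1.837 = 936 N.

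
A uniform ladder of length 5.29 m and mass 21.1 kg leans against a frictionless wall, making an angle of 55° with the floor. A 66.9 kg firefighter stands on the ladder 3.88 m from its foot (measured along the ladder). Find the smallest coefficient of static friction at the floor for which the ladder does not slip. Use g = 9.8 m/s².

μ_min ≈ 0.474

Take moments about the foot of the ladder.
Ladder weight 21.1×9.8 = 206.8 N acts at 2.645 m along the ladder; its horizontal arm is 2.645·cos55° = 1.517 m → τ = 313.7 N·m clockwise.
Firefighter: 66.9×9.8 = 655.6 N at 3.88 m → arm 2.225 m → τ = 1459 N·m clockwise.
Wall normal N acts horizontally at the top; its moment arm is the height L sinθ = 5.29·sin55° = 4.333 m, counterclockwise.
Στ = 0 ⇒ N × 4.333 = 1773 ⇒ N = 409.2 N.
ΣFx = 0 ⇒ f = N_wall = 409.2 N. ΣFy = 0 ⇒ N_floor = 862.4 N.
μ_min = f / N_floor = 409.2 / 862.4 = 0.474.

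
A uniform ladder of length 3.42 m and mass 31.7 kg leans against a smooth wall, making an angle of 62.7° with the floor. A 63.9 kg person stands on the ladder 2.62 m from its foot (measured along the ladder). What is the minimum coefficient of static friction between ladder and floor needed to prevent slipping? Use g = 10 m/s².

About the foot of the ladder:
Ladder weight 31.7×10 = 317 N acts at 1.71 m along the ladder; its horizontal arm is 1.71·cos62.7° = 0.7843 m → τ = 248.6 N·m clockwise.
Person: 63.9×10 = 639 N at 2.62 m → arm 1.202 m → τ = 768.1 N·m clockwise.
Wall normal N acts horizontally at the top; its moment arm is the height L sinθ = 3.42·sin62.7° = 3.039 m, counterclockwise.
Setting net torque to zero: N × 3.039 = 1017 → N = 334.6 N.
ΣFx = 0 ⇒ f = N_wall = 334.6 N. ΣFy = 0 ⇒ N_floor = 956 N.
μ_min = f / N_floor = 334.6 / 956 = 0.35.

μ_min ≈ 0.35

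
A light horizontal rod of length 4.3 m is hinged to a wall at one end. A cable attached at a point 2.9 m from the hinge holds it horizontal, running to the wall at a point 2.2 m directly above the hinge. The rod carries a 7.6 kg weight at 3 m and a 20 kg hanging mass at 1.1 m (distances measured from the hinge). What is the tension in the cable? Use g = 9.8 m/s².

About the hinge:
Weight: 7.6 × 9.8 = 74.48 N down at 3 m → arm 3 m, τ = 74.48 × 3 = 223.4 N·m clockwise.
Hanging mass: 20 × 9.8 = 196 N down at 1.1 m → arm 1.1 m, τ = 196 × 1.1 = 215.6 N·m clockwise.
Total clockwise load moment = 439 N·m.
The cable tension T acts at 2.9 m; only its component perpendicular to the rod, T sinθ, produces torque. sinθ = h/√(h²+d²) = 2.2/√(2.2²+2.9²) = 0.6044.
For rotational equilibrium, T × 2.9 × 0.6044 = 439, so T = 439 / 1.753 = 250 N.

T ≈ 250 N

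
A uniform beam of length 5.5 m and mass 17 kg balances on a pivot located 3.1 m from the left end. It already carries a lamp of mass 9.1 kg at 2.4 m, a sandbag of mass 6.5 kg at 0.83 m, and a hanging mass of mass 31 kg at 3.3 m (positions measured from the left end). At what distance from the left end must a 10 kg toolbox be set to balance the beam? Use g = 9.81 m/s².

About the pivot (at 3.1 m from the left end):
Beam weight: 17 × 9.81 = 166.8 N down at 2.75 m → arm 0.35 m, τ = 166.8 × 0.35 = 58.38 N·m counterclockwise.
Lamp: 9.1 × 9.81 = 89.27 N down at 2.4 m → arm 0.7 m, τ = 89.27 × 0.7 = 62.49 N·m counterclockwise.
Sandbag: 6.5 × 9.81 = 63.77 N down at 0.83 m → arm 2.27 m, τ = 63.77 × 2.27 = 144.8 N·m counterclockwise.
Hanging mass: 31 × 9.81 = 304.1 N down at 3.3 m → arm 0.2 m, τ = 304.1 × 0.2 = 60.82 N·m clockwise.
Net moment of existing loads = 204.9 N·m counterclockwise.
The toolbox weighs 10 × 9.81 = 98.1 N and must supply an equal clockwise moment, so its lever arm about the pivot is 204.9 / 98.1 = 2.09 m.
That puts it at 3.1 + 2.09 = 5.19 m from the left end.

x ≈ 5.19 m from the left end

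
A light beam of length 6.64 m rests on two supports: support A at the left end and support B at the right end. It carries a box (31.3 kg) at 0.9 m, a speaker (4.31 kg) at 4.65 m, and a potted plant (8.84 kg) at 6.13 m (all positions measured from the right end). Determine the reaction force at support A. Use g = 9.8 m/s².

Take moments about support B.
Box: 31.3 × 9.8 = 306.7 N down at 0.9 m → arm 0.9 m, τ = 306.7 × 0.9 = 276 N·m counterclockwise.
Speaker: 4.31 × 9.8 = 42.24 N down at 4.65 m → arm 4.65 m, τ = 42.24 × 4.65 = 196.4 N·m counterclockwise.
Potted plant: 8.84 × 9.8 = 86.63 N down at 6.13 m → arm 6.13 m, τ = 86.63 × 6.13 = 531 N·m counterclockwise.
Net load moment about support B = 1003 N·m counterclockwise.
Reaction R at support A is upward at 6.64 m, arm 6.64 m → moment R × 6.64 clockwise.
Setting net torque to zero: R × 6.64 = 1003 → R = 151 N.

R_A ≈ 151 N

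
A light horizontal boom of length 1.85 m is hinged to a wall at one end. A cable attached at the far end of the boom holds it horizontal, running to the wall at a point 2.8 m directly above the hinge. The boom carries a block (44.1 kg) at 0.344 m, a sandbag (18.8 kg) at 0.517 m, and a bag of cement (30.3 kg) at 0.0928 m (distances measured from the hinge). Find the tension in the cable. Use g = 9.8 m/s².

T ≈ 176 N

Sum moments about the hinge (the unknown hinge reaction has zero arm there).
Block: 44.1 × 9.8 = 432.2 N down at 0.344 m → arm 0.344 m, τ = 432.2 × 0.344 = 148.7 N·m clockwise.
Sandbag: 18.8 × 9.8 = 184.2 N down at 0.517 m → arm 0.517 m, τ = 184.2 × 0.517 = 95.23 N·m clockwise.
Bag of cement: 30.3 × 9.8 = 296.9 N down at 0.0928 m → arm 0.0928 m, τ = 296.9 × 0.0928 = 27.55 N·m clockwise.
Total clockwise load moment = 271.5 N·m.
The cable tension T acts at 1.85 m; only its component perpendicular to the boom, T sinθ, produces torque. sinθ = h/√(h²+d²) = 2.8/√(2.8²+1.85²) = 0.8343.
Στ = 0 ⇒ T × 1.85 × 0.8343 = 271.5 ⇒ T = 271.5 / 1.543 = 176 N.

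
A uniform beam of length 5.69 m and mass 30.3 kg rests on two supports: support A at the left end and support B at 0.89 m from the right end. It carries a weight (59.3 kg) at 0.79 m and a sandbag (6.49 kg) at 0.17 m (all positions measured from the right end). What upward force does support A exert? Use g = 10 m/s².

R_A ≈ 101 N

About support B:
Beam weight: 30.3 × 10 = 303 N down at 2.845 m → arm 1.955 m, τ = 303 × 1.955 = 592.4 N·m counterclockwise.
Weight: 59.3 × 10 = 593 N down at 0.79 m → arm 0.1 m, τ = 593 × 0.1 = 59.3 N·m clockwise.
Sandbag: 6.49 × 10 = 64.9 N down at 0.17 m → arm 0.72 m, τ = 64.9 × 0.72 = 46.73 N·m clockwise.
Net load moment about support B = 486.4 N·m counterclockwise.
Reaction R at support A is upward at 5.69 m, arm 4.8 m → moment R × 4.8 clockwise.
Balancing moments: R × 4.8 = 486.4, giving R = 101 N.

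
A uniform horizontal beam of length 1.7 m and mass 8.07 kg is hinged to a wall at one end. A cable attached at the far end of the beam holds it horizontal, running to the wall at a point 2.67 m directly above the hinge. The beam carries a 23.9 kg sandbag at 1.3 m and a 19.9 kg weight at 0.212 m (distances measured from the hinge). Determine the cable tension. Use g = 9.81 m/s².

T ≈ 288 N

Take moments about the hinge.
Beam weight: 8.07 × 9.81 = 79.17 N down at 0.85 m → arm 0.85 m, τ = 79.17 × 0.85 = 67.29 N·m clockwise.
Sandbag: 23.9 × 9.81 = 234.5 N down at 1.3 m → arm 1.3 m, τ = 234.5 × 1.3 = 304.9 N·m clockwise.
Weight: 19.9 × 9.81 = 195.2 N down at 0.212 m → arm 0.212 m, τ = 195.2 × 0.212 = 41.38 N·m clockwise.
Total clockwise load moment = 413.6 N·m.
The cable tension T acts at 1.7 m; only its component perpendicular to the beam, T sinθ, produces torque. sinθ = h/√(h²+d²) = 2.67/√(2.67²+1.7²) = 0.8435.
For rotational equilibrium, T × 1.7 × 0.8435 = 413.6, so T = 413.6 / 1.434 = 288 N.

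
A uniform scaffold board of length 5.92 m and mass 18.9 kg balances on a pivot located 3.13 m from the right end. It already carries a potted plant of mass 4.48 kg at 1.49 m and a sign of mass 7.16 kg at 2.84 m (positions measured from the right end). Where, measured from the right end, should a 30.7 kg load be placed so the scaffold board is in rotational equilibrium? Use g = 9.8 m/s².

Choose the pivot (at 3.13 m from the right end) as the axis so the support reaction has zero arm there.
Beam weight: 18.9 × 9.8 = 185.2 N down at 2.96 m → arm 0.17 m, τ = 185.2 × 0.17 = 31.48 N·m clockwise.
Potted plant: 4.48 × 9.8 = 43.9 N down at 1.49 m → arm 1.64 m, τ = 43.9 × 1.64 = 72 N·m clockwise.
Sign: 7.16 × 9.8 = 70.17 N down at 2.84 m → arm 0.29 m, τ = 70.17 × 0.29 = 20.35 N·m clockwise.
Net moment of existing loads = 123.8 N·m clockwise.
The load weighs 30.7 × 9.8 = 300.9 N and must supply an equal counterclockwise moment, so its lever arm about the pivot is 123.8 / 300.9 = 0.411 m.
That puts it at 3.13 + 0.411 = 3.54 m from the right end.

x ≈ 3.54 m from the right end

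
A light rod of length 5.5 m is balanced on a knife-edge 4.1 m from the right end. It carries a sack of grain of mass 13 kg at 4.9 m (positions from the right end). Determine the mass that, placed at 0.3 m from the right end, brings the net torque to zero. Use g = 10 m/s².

m ≈ 2.74 kg

Take moments about the knife-edge (at 4.1 m from the right end).
Sack of grain: 13 × 10 = 130 N down at 4.9 m → arm 0.8 m, τ = 130 × 0.8 = 104 N·m counterclockwise.
Net moment of known loads = 104 N·m counterclockwise.
An unknown mass m at 0.3 m has arm 3.8 m; its moment is m·g·3.8 clockwise.
For rotational equilibrium, m × 10 × 3.8 = 104, so m = 104 / (10 × 3.8) = 2.74 kg.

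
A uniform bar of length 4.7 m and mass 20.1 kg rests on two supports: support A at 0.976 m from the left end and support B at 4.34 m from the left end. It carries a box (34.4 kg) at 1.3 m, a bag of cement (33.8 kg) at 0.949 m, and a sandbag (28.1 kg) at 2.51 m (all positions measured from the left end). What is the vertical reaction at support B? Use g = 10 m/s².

R_B ≈ 241 N

Take moments about support A.
Beam weight: 20.1 × 10 = 201 N down at 2.35 m → arm 1.374 m, τ = 201 × 1.374 = 276.2 N·m clockwise.
Box: 34.4 × 10 = 344 N down at 1.3 m → arm 0.324 m, τ = 344 × 0.324 = 111.5 N·m clockwise.
Bag of cement: 33.8 × 10 = 338 N down at 0.949 m → arm 0.027 m, τ = 338 × 0.027 = 9.126 N·m counterclockwise.
Sandbag: 28.1 × 10 = 281 N down at 2.51 m → arm 1.534 m, τ = 281 × 1.534 = 431.1 N·m clockwise.
Net load moment about support A = 809.7 N·m clockwise.
Reaction R at support B is upward at 4.34 m, arm 3.364 m → moment R × 3.364 counterclockwise.
For rotational equilibrium, R × 3.364 = 809.7, so R = 241 N.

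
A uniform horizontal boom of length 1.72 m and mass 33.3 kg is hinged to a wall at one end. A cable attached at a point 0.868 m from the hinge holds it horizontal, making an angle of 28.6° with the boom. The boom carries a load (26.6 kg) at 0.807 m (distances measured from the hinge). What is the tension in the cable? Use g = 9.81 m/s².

T ≈ 1180 N

Taking torques about the hinge:
Beam weight: 33.3 × 9.81 = 326.7 N down at 0.86 m → arm 0.86 m, τ = 326.7 × 0.86 = 281 N·m clockwise.
Load: 26.6 × 9.81 = 260.9 N down at 0.807 m → arm 0.807 m, τ = 260.9 × 0.807 = 210.5 N·m clockwise.
Total clockwise load moment = 491.5 N·m.
The cable tension T acts at 0.868 m; only its component perpendicular to the boom, T sinθ, produces torque. sin 28.6° = 0.4787.
Balancing moments: T × 0.868 × 0.4787 = 491.5, giving T = 491.5 / 0.4155 = 1180 N.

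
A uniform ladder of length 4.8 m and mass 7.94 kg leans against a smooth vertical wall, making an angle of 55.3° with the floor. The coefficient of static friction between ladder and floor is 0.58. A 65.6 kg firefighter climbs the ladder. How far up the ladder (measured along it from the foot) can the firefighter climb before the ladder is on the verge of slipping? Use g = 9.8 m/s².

d ≈ 4.22 m

Taking torques about the foot of the ladder:
Ladder weight 7.94×9.8 = 77.81 N acts at 2.4 m along the ladder; its horizontal arm is 2.4·cos55.3° = 1.366 m → τ = 106.3 N·m clockwise.
Firefighter weight 65.6×9.8 = 642.9 N at distance d → arm d·cos55.3° → τ = 642.9·d·0.5693 clockwise.
Wall normal N at the top has arm L sinθ = 3.946 m counterclockwise, so Στ = 0 gives N·3.946 = 106.3 + 366·d.
ΣFy = 0 ⇒ N_floor = 720.7 N, so the maximum friction is μ_s·N_floor = 0.58×720.7 = 418 N. ΣFx = 0 ⇒ N_wall = f, so at the slipping point N = 418 N.
Substituting: 418×3.946 = 106.3 + 366·d ⇒ d = (1649 − 106.3) / 366 = 4.22 m.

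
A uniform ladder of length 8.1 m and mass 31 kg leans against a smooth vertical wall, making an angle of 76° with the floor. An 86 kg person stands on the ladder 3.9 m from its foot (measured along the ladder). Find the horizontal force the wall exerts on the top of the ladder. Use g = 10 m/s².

N_wall ≈ 142 N

Taking torques about the foot of the ladder:
Ladder weight 31×10 = 310 N acts at 4.05 m along the ladder; its horizontal arm is 4.05·cos76° = 0.9798 m → τ = 303.7 N·m clockwise.
Person: 86×10 = 860 N at 3.9 m → arm 0.9435 m → τ = 811.4 N·m clockwise.
Wall normal N acts horizontally at the top; its moment arm is the height L sinθ = 8.1·sin76° = 7.859 m, counterclockwise.
Setting net torque to zero: N × 7.859 = 1115 → N = 142 N.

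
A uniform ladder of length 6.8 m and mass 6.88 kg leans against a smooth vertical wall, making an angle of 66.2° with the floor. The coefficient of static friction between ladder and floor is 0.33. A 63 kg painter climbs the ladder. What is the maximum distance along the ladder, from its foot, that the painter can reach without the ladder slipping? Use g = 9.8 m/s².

d ≈ 5.27 m

Choose the foot of the ladder as the axis so the floor normal and friction both act there and drop out.
Ladder weight 6.88×9.8 = 67.42 N acts at 3.4 m along the ladder; its horizontal arm is 3.4·cos66.2° = 1.372 m → τ = 92.5 N·m clockwise.
Painter weight 63×9.8 = 617.4 N at distance d → arm d·cos66.2° → τ = 617.4·d·0.4035 clockwise.
Wall normal N at the top has arm L sinθ = 6.222 m counterclockwise, so Στ = 0 gives N·6.222 = 92.5 + 249.1·d.
ΣFy = 0 ⇒ N_floor = 684.8 N, so the maximum friction is μ_s·N_floor = 0.33×684.8 = 226 N. ΣFx = 0 ⇒ N_wall = f, so at the slipping point N = 226 N.
Substituting: 226×6.222 = 92.5 + 249.1·d ⇒ d = (1406 − 92.5) / 249.1 = 5.27 m.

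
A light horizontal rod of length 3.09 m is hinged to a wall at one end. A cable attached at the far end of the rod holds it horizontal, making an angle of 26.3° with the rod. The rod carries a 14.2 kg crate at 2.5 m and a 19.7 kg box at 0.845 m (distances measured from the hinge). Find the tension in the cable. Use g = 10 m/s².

About the hinge:
Crate: 14.2 × 10 = 142 N down at 2.5 m → arm 2.5 m, τ = 142 × 2.5 = 355 N·m clockwise.
Box: 19.7 × 10 = 197 N down at 0.845 m → arm 0.845 m, τ = 197 × 0.845 = 166.5 N·m clockwise.
Total clockwise load moment = 521.5 N·m.
The cable tension T acts at 3.09 m; only its component perpendicular to the rod, T sinθ, produces torque. sin 26.3° = 0.4431.
Balancing moments: T × 3.09 × 0.4431 = 521.5, giving T = 521.5 / 1.369 = 381 N.

T ≈ 381 N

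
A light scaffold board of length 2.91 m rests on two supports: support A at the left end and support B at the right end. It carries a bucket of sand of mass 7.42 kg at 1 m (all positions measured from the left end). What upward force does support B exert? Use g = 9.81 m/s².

R_B ≈ 25 N

About support A:
Bucket of sand: 7.42 × 9.81 = 72.79 N down at 1 m → arm 1 m, τ = 72.79 × 1 = 72.79 N·m clockwise.
Net load moment about support A = 72.79 N·m clockwise.
Reaction R at support B is upward at 2.91 m, arm 2.91 m → moment R × 2.91 counterclockwise.
For rotational equilibrium, R × 2.91 = 72.79, so R = 25 N.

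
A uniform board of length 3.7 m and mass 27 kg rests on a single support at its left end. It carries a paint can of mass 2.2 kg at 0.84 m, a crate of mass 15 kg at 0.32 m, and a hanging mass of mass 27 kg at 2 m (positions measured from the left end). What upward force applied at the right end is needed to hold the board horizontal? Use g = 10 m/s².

F ≈ 299 N

About the left end:
Beam weight: 27 × 10 = 270 N down at 1.85 m → arm 1.85 m, τ = 270 × 1.85 = 499.5 N·m clockwise.
Paint can: 2.2 × 10 = 22 N down at 0.84 m → arm 0.84 m, τ = 22 × 0.84 = 18.48 N·m clockwise.
Crate: 15 × 10 = 150 N down at 0.32 m → arm 0.32 m, τ = 150 × 0.32 = 48 N·m clockwise.
Hanging mass: 27 × 10 = 270 N down at 2 m → arm 2 m, τ = 270 × 2 = 540 N·m clockwise.
Net moment of the loads = 1106 N·m clockwise.
The upward force F acts at the right end, arm 3.7 m, giving F × 3.7 counterclockwise.
Balancing moments: F × 3.7 = 1106, giving F = 1106 / 3.7 = 299 N.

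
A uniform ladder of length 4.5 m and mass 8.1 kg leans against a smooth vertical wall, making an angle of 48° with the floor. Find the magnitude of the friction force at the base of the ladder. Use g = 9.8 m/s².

f ≈ 35.7 N

About the foot of the ladder:
Ladder weight 8.1×9.8 = 79.38 N acts at 2.25 m along the ladder; its horizontal arm is 2.25·cos48° = 1.506 m → τ = 119.5 N·m clockwise.
Wall normal N acts horizontally at the top; its moment arm is the height L sinθ = 4.5·sin48° = 3.344 m, counterclockwise.
Στ = 0 ⇒ N × 3.344 = 119.5 ⇒ N = 35.7 N.
ΣFx = 0: friction at the foot balances the wall's push, so f = N_wall = 35.7 N.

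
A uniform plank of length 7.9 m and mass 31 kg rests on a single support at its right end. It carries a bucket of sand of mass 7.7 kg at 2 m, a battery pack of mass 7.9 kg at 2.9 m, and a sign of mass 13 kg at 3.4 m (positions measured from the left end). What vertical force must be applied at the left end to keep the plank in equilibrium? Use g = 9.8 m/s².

F ≈ 330 N

About the right end:
Beam weight: 31 × 9.8 = 303.8 N down at 3.95 m → arm 3.95 m, τ = 303.8 × 3.95 = 1200 N·m counterclockwise.
Bucket of sand: 7.7 × 9.8 = 75.46 N down at 2 m → arm 5.9 m, τ = 75.46 × 5.9 = 445.2 N·m counterclockwise.
Battery pack: 7.9 × 9.8 = 77.42 N down at 2.9 m → arm 5 m, τ = 77.42 × 5 = 387.1 N·m counterclockwise.
Sign: 13 × 9.8 = 127.4 N down at 3.4 m → arm 4.5 m, τ = 127.4 × 4.5 = 573.3 N·m counterclockwise.
Net moment of the loads = 2606 N·m counterclockwise.
The upward force F acts at the left end, arm 7.9 m, giving F × 7.9 clockwise.
Στ = 0 ⇒ F × 7.9 = 2606 ⇒ F = 2606 / 7.9 = 330 N.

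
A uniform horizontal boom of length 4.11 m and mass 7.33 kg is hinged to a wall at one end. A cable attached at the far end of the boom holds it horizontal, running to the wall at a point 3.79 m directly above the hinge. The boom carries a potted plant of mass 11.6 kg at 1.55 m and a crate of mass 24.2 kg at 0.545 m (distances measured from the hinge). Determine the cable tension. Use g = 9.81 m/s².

Take moments about the hinge.
Beam weight: 7.33 × 9.81 = 71.91 N down at 2.055 m → arm 2.055 m, τ = 71.91 × 2.055 = 147.8 N·m clockwise.
Potted plant: 11.6 × 9.81 = 113.8 N down at 1.55 m → arm 1.55 m, τ = 113.8 × 1.55 = 176.4 N·m clockwise.
Crate: 24.2 × 9.81 = 237.4 N down at 0.545 m → arm 0.545 m, τ = 237.4 × 0.545 = 129.4 N·m clockwise.
Total clockwise load moment = 453.6 N·m.
The cable tension T acts at 4.11 m; only its component perpendicular to the boom, T sinθ, produces torque. sinθ = h/√(h²+d²) = 3.79/√(3.79²+4.11²) = 0.6779.
Balancing moments: T × 4.11 × 0.6779 = 453.6, giving T = 453.6 / 2.786 = 163 N.

T ≈ 163 N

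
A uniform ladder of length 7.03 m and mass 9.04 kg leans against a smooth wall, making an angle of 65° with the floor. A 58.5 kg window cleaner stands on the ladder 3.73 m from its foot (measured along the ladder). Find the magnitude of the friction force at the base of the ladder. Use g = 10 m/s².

Taking torques about the foot of the ladder:
Ladder weight 9.04×10 = 90.4 N acts at 3.515 m along the ladder; its horizontal arm is 3.515·cos65° = 1.486 m → τ = 134.3 N·m clockwise.
Window cleaner: 58.5×10 = 585 N at 3.73 m → arm 1.576 m → τ = 922 N·m clockwise.
Wall normal N acts horizontally at the top; its moment arm is the height L sinθ = 7.03·sin65° = 6.371 m, counterclockwise.
Balancing moments: N × 6.371 = 1056, giving N = 166 N.
ΣFx = 0: friction at the foot balances the wall's push, so f = N_wall = 166 N.

f ≈ 166 N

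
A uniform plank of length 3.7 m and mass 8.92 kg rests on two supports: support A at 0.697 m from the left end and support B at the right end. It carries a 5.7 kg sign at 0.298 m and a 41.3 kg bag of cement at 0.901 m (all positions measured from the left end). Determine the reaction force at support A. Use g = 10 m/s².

About support B:
Beam weight: 8.92 × 10 = 89.2 N down at 1.85 m → arm 1.85 m, τ = 89.2 × 1.85 = 165 N·m counterclockwise.
Sign: 5.7 × 10 = 57 N down at 0.298 m → arm 3.402 m, τ = 57 × 3.402 = 193.9 N·m counterclockwise.
Bag of cement: 41.3 × 10 = 413 N down at 0.901 m → arm 2.799 m, τ = 413 × 2.799 = 1156 N·m counterclockwise.
Net load moment about support B = 1515 N·m counterclockwise.
Reaction R at support A is upward at 0.697 m, arm 3.003 m → moment R × 3.003 clockwise.
Balancing moments: R × 3.003 = 1515, giving R = 504 N.

R_A ≈ 504 N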